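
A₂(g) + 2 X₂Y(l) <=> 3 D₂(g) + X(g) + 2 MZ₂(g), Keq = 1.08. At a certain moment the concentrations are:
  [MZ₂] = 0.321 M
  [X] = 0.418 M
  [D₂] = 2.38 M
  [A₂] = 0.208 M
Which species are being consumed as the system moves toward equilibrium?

(X₂Y is a pure liquid — omitted from Q.)
Q = [D₂]³·[X]·[MZ₂]² / [A₂] = (2.38)³·(0.418)·(0.321)² / (0.208) = 2.79
Q = 2.79 > Keq = 1.08: net reverse reaction.

D₂, X, MZ₂ (products)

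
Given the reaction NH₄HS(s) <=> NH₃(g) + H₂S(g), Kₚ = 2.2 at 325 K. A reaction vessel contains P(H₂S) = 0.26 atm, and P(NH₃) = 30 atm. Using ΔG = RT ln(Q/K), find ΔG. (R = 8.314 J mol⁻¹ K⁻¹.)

(NH₄HS is a pure solid — omitted from Qₚ.)
Qₚ = P(NH₃)·P(H₂S) = (30)·(0.26) = 7.80
ΔG = RT ln(Qₚ/Kₚ) = (8.314 J mol⁻¹ K⁻¹)(325 K) × ln(7.80/2.2)
   = (2.702 kJ/mol)(1.266) = 3.42 kJ/mol
ΔG > 0, so the forward reaction is non-spontaneous (proceeds in reverse).

ΔG = 3.42 kJ/mol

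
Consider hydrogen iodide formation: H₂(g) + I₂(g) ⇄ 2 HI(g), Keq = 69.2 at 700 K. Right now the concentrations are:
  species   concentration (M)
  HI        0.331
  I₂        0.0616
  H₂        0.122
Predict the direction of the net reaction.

toward products

Q = [HI]² / ([H₂]·[I₂]) = (0.331)² / ((0.122)·(0.0616)) = 14.6
Q = 14.6 < Keq = 69.2, so the forward reaction proceeds.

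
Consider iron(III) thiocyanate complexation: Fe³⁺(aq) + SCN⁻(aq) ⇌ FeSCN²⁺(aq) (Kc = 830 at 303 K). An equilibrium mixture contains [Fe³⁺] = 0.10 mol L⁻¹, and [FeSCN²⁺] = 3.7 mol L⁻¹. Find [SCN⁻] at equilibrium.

[SCN⁻] = 0.045 mol L⁻¹

At equilibrium, Kc = [FeSCN²⁺] / ([Fe³⁺]·[SCN⁻]) = 830.
(3.7) / ((0.10)·([SCN⁻])) = 830
[SCN⁻] = 0.0446 = 0.045 mol L⁻¹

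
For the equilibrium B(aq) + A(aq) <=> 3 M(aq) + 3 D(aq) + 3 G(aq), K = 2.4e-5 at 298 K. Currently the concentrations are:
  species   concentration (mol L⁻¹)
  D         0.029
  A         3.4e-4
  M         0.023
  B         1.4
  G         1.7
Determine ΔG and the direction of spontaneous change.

ΔG = -5.10 kJ/mol; the forward reaction is spontaneous

Q = [M]³·[D]³·[G]³ / ([B]·[A]) = (0.023)³·(0.029)³·(1.7)³ / ((1.4)·(3.4e-4)) = 3.06e-6
ΔG = RT ln(Q/K) = (8.314 J mol⁻¹ K⁻¹)(298 K) × ln(3.06e-6/2.4e-5)
   = (2.478 kJ/mol)(-2.060) = -5.10 kJ/mol
ΔG < 0, so the forward reaction is spontaneous (proceeds forward).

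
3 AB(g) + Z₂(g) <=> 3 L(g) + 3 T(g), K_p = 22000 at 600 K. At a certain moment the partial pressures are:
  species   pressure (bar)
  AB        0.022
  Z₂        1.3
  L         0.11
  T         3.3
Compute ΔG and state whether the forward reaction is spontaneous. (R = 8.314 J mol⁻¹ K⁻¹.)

ΔG = -9.23 kJ/mol; the forward reaction is spontaneous

Q_p = P(L)³·P(T)³ / (P(AB)³·P(Z₂)) = (0.11)³·(3.3)³ / ((0.022)³·(1.3)) = 3460
ΔG = RT ln(Q_p/K_p) = (8.314 J mol⁻¹ K⁻¹)(600 K) × ln(3460/22000)
   = (4.988 kJ/mol)(-1.850) = -9.23 kJ/mol
ΔG < 0, so the forward reaction is spontaneous (proceeds forward).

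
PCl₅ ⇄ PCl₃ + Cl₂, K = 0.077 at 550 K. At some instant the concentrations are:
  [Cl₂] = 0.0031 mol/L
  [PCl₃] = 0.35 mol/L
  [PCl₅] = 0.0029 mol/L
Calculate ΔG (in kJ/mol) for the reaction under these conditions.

ΔG = 7.23 kJ/mol

Q = [PCl₃]·[Cl₂] / [PCl₅] = (0.35)·(0.0031) / (0.0029) = 0.374
ΔG = RT ln(Q/K) = (8.314 J mol⁻¹ K⁻¹)(550 K) × ln(0.374/0.077)
   = (4.573 kJ/mol)(1.580) = 7.23 kJ/mol
ΔG > 0, so the forward reaction is non-spontaneous (proceeds in reverse).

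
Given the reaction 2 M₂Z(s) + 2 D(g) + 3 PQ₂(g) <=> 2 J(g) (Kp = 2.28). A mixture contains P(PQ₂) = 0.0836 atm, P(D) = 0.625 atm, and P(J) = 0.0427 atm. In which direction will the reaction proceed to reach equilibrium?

(M₂Z is a pure solid — omitted from Qp.)
Qp = P(J)² / (P(D)²·P(PQ₂)³) = (0.0427)² / ((0.625)²·(0.0836)³) = 7.99
Qp = 7.99 > Kp = 2.28, so the reverse reaction proceeds.

reverse (toward reactants)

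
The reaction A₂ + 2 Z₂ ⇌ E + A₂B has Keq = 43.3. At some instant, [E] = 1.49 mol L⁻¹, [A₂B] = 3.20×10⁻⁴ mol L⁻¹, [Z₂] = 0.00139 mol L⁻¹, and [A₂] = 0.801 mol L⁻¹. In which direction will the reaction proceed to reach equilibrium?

Q = [E]·[A₂B] / ([A₂]·[Z₂]²) = (1.49)·(3.20×10⁻⁴) / ((0.801)·(0.00139)²) = 308
Q = 308 > Keq = 43.3, so the reverse reaction proceeds.

reverse (toward reactants)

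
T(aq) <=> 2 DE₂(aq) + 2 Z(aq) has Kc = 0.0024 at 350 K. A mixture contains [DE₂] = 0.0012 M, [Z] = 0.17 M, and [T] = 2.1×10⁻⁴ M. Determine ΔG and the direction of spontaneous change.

Qc = [DE₂]²·[Z]² / [T] = (0.0012)²·(0.17)² / (2.1×10⁻⁴) = 1.98×10⁻⁴
ΔG = RT ln(Qc/Kc) = (8.314 J mol⁻¹ K⁻¹)(350 K) × ln(1.98×10⁻⁴/0.0024)
   = (2.910 kJ/mol)(-2.495) = -7.26 kJ/mol
ΔG < 0, so the forward reaction is spontaneous (proceeds forward).

ΔG = -7.26 kJ/mol; the forward reaction is spontaneous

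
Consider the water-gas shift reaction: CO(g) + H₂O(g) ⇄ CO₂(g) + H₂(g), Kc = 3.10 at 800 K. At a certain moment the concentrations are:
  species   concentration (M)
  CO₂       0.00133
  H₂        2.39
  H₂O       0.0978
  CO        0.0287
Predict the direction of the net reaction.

to the right

Qc = [CO₂]·[H₂] / ([CO]·[H₂O]) = (0.00133)·(2.39) / ((0.0287)·(0.0978)) = 1.13
Qc = 1.13 < Kc = 3.10, so the forward reaction proceeds.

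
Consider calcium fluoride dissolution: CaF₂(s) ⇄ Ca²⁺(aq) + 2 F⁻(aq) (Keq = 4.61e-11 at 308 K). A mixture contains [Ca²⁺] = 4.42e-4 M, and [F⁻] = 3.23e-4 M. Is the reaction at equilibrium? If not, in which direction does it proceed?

no net change (already at equilibrium)

(CaF₂ is a pure solid — omitted from Q.)
Q = [Ca²⁺]·[F⁻]² = (4.42e-4)·(3.23e-4)² = 4.61e-11
Q = 4.61e-11 = Keq, so the system is already at equilibrium.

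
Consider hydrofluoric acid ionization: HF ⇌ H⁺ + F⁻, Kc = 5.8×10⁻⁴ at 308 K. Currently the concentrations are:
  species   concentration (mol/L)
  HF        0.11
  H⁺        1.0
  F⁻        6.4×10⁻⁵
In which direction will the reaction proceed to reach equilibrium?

neither direction; the system is at equilibrium

Qc = [H⁺]·[F⁻] / [HF] = (1.0)·(6.4×10⁻⁵) / (0.11) = 5.8×10⁻⁴
Qc = 5.8×10⁻⁴ = Kc, so the system is already at equilibrium.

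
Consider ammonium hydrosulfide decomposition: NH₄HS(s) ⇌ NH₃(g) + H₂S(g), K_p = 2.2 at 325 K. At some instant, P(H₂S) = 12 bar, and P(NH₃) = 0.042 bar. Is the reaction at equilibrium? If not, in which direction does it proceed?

(NH₄HS is a pure solid — omitted from Q_p.)
Q_p = P(NH₃)·P(H₂S) = (0.042)·(12) = 0.50
Q_p = 0.50 < K_p = 2.2, so the forward reaction proceeds.

toward products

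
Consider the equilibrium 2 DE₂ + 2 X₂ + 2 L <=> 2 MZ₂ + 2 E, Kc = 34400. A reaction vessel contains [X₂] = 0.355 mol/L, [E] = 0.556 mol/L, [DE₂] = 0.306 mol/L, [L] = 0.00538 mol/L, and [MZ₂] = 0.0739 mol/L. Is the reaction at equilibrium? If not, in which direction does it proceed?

forward (toward products)

Qc = [MZ₂]²·[E]² / ([DE₂]²·[X₂]²·[L]²) = (0.0739)²·(0.556)² / ((0.306)²·(0.355)²·(0.00538)²) = 4940
Qc = 4940 < Kc = 34400, so the forward reaction proceeds.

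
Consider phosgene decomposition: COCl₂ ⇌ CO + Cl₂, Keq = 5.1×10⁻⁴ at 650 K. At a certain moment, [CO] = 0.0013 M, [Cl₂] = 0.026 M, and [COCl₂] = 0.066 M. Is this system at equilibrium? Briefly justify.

Q = [CO]·[Cl₂] / [COCl₂] = (0.0013)·(0.026) / (0.066) = 5.1×10⁻⁴
Q = 5.1×10⁻⁴ = Keq; the system is at equilibrium.

yes, at equilibrium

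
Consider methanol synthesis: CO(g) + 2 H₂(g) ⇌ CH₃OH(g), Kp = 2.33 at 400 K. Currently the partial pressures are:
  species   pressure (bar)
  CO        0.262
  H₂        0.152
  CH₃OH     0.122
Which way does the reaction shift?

Qp = P(CH₃OH) / (P(CO)·P(H₂)²) = (0.122) / ((0.262)·(0.152)²) = 20.2
Qp = 20.2 > Kp = 2.33, so the reverse reaction proceeds.

to the left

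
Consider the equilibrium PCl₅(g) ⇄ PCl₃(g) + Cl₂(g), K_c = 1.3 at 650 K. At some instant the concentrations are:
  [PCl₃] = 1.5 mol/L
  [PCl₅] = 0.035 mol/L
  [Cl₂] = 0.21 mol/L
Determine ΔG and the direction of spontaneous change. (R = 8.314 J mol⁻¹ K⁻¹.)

ΔG = 10.5 kJ/mol; the forward reaction is non-spontaneous

Q_c = [PCl₃]·[Cl₂] / [PCl₅] = (1.5)·(0.21) / (0.035) = 9.00
ΔG = RT ln(Q_c/K_c) = (8.314 J mol⁻¹ K⁻¹)(650 K) × ln(9.00/1.3)
   = (5.404 kJ/mol)(1.935) = 10.5 kJ/mol
ΔG > 0, so the forward reaction is non-spontaneous (proceeds in reverse).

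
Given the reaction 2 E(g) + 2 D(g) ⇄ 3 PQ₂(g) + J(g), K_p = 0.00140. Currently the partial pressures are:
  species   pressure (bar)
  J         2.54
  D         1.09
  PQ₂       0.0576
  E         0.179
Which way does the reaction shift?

Q_p = P(PQ₂)³·P(J) / (P(E)²·P(D)²) = (0.0576)³·(2.54) / ((0.179)²·(1.09)²) = 0.0128
Q_p = 0.0128 > K_p = 0.00140, so the reverse reaction proceeds.

toward reactants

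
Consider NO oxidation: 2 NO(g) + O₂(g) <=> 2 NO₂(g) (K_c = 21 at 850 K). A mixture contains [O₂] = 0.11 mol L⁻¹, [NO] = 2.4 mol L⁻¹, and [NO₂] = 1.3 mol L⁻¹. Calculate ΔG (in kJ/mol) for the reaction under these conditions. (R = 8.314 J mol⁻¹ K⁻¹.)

Q_c = [NO₂]² / ([NO]²·[O₂]) = (1.3)² / ((2.4)²·(0.11)) = 2.67
ΔG = RT ln(Q_c/K_c) = (8.314 J mol⁻¹ K⁻¹)(850 K) × ln(2.67/21)
   = (7.067 kJ/mol)(-2.062) = -14.6 kJ/mol
ΔG < 0, so the forward reaction is spontaneous (proceeds forward).

ΔG = -14.6 kJ/mol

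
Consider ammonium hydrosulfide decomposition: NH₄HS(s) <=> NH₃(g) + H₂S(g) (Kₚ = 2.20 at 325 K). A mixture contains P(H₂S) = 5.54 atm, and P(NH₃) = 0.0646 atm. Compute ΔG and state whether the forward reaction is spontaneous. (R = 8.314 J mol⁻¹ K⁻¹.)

(NH₄HS is a pure solid — omitted from Qₚ.)
Qₚ = P(NH₃)·P(H₂S) = (0.0646)·(5.54) = 0.358
ΔG = RT ln(Qₚ/Kₚ) = (8.314 J mol⁻¹ K⁻¹)(325 K) × ln(0.358/2.20)
   = (2.702 kJ/mol)(-1.816) = -4.91 kJ/mol
ΔG < 0, so the forward reaction is spontaneous (proceeds forward).

ΔG = -4.91 kJ/mol; the forward reaction is spontaneous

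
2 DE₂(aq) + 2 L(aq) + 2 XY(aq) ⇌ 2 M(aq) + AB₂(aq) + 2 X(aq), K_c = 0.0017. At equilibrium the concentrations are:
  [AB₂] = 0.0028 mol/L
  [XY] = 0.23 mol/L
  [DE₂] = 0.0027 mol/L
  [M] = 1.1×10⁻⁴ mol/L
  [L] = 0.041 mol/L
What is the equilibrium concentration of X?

At equilibrium, K_c = [M]²·[AB₂]·[X]² / ([DE₂]²·[L]²·[XY]²) = 0.0017.
(1.1×10⁻⁴)²·(0.0028)·([X])² / ((0.0027)²·(0.041)²·(0.23)²) = 0.0017
[X]² = 0.0325 ⇒ [X] = 0.18 mol/L

[X] = 0.18 mol/L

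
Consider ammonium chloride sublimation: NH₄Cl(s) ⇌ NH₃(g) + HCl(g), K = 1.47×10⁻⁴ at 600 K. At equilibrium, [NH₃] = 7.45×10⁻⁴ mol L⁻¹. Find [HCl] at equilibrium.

[HCl] = 0.197 mol L⁻¹

(NH₄Cl is a pure solid — omitted from K.)
At equilibrium, K = [NH₃]·[HCl] = 1.47×10⁻⁴.
(7.45×10⁻⁴)·([HCl]) = 1.47×10⁻⁴
[HCl] = 0.197 mol L⁻¹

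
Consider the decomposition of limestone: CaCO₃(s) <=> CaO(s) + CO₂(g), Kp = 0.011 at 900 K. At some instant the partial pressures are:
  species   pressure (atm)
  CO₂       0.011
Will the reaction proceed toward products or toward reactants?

no net change (already at equilibrium)

(CaCO₃, CaO are pure solids — omitted from Qp.)
Qp = P(CO₂) = 0.011
Qp = 0.011 = Kp, so the system is already at equilibrium.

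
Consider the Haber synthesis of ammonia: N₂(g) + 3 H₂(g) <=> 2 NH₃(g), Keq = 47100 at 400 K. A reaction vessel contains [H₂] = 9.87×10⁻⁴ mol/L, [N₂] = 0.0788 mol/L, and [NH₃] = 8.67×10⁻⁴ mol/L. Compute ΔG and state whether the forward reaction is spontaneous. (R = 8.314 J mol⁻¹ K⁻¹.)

Q = [NH₃]² / ([N₂]·[H₂]³) = (8.67×10⁻⁴)² / ((0.0788)·(9.87×10⁻⁴)³) = 9920
ΔG = RT ln(Q/Keq) = (8.314 J mol⁻¹ K⁻¹)(400 K) × ln(9920/47100)
   = (3.326 kJ/mol)(-1.558) = -5.18 kJ/mol
ΔG < 0, so the forward reaction is spontaneous (proceeds forward).

ΔG = -5.18 kJ/mol; the forward reaction is spontaneous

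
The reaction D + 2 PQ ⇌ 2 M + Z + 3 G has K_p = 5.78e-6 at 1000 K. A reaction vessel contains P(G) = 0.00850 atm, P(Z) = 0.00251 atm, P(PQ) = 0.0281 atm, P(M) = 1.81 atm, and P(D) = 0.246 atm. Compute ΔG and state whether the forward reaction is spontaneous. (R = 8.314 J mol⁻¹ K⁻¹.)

ΔG = 12.5 kJ/mol; the forward reaction is non-spontaneous

Q_p = P(M)²·P(Z)·P(G)³ / (P(D)·P(PQ)²) = (1.81)²·(0.00251)·(0.00850)³ / ((0.246)·(0.0281)²) = 2.60e-5
ΔG = RT ln(Q_p/K_p) = (8.314 J mol⁻¹ K⁻¹)(1000 K) × ln(2.60e-5/5.78e-6)
   = (8.314 kJ/mol)(1.504) = 12.5 kJ/mol
ΔG > 0, so the forward reaction is non-spontaneous (proceeds in reverse).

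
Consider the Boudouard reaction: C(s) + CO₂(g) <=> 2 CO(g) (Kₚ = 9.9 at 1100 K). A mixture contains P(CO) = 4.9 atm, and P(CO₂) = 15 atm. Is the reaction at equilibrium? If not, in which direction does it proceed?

(C is a pure solid — omitted from Qₚ.)
Qₚ = P(CO)² / P(CO₂) = (4.9)² / (15) = 1.6
Qₚ = 1.6 < Kₚ = 9.9, so the forward reaction proceeds.

forward (toward products)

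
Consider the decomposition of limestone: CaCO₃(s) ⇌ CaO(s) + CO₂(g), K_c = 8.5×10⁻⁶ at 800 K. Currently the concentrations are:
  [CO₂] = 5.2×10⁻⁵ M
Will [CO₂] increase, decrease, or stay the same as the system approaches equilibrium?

decrease

(CaCO₃, CaO are pure solids — omitted from Q_c.)
Q_c = [CO₂] = 5.2×10⁻⁵
Q_c = 5.2×10⁻⁵ > K_c = 8.5×10⁻⁶: net reverse reaction.
CO₂ is a product, so it decreases.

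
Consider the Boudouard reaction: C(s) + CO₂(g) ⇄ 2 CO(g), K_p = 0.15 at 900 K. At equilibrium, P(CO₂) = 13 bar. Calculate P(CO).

P(CO) = 1.4 bar

(C is a pure solid — omitted from K_p.)
At equilibrium, K_p = P(CO)² / P(CO₂) = 0.15.
(P(CO))² / (13) = 0.15
P(CO)² = 1.95 ⇒ P(CO) = 1.4 bar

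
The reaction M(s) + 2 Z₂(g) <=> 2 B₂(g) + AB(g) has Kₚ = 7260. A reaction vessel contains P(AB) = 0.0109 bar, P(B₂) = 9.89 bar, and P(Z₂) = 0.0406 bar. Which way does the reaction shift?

(M is a pure solid — omitted from Qₚ.)
Qₚ = P(B₂)²·P(AB) / P(Z₂)² = (9.89)²·(0.0109) / (0.0406)² = 647
Qₚ = 647 < Kₚ = 7260, so the forward reaction proceeds.

in the forward direction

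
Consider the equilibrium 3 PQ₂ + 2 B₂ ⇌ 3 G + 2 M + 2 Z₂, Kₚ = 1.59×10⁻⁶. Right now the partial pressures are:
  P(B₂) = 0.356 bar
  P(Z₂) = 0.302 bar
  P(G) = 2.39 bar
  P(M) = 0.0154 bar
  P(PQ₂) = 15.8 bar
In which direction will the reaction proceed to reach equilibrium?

toward products

Qₚ = P(G)³·P(M)²·P(Z₂)² / (P(PQ₂)³·P(B₂)²) = (2.39)³·(0.0154)²·(0.302)² / ((15.8)³·(0.356)²) = 5.91×10⁻⁷
Qₚ = 5.91×10⁻⁷ < Kₚ = 1.59×10⁻⁶, so the forward reaction proceeds.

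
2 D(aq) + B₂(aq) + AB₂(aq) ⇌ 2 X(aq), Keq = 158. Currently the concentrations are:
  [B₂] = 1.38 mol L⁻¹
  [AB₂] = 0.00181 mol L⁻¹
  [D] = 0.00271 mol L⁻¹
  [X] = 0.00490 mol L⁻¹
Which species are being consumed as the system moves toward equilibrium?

Q = [X]² / ([D]²·[B₂]·[AB₂]) = (0.00490)² / ((0.00271)²·(1.38)·(0.00181)) = 1310
Q = 1310 > Keq = 158: net reverse reaction.

X (products)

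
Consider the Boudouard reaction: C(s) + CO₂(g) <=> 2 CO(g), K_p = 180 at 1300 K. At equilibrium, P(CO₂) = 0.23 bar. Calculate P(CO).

P(CO) = 6.4 bar

(C is a pure solid — omitted from K_p.)
At equilibrium, K_p = P(CO)² / P(CO₂) = 180.
(P(CO))² / (0.23) = 180
P(CO)² = 41.4 ⇒ P(CO) = 6.4 bar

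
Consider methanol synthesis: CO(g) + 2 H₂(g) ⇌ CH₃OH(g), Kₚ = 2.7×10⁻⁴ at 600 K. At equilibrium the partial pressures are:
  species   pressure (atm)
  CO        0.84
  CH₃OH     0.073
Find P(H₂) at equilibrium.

At equilibrium, Kₚ = P(CH₃OH) / (P(CO)·P(H₂)²) = 2.7×10⁻⁴.
(0.073) / ((0.84)·(P(H₂))²) = 2.7×10⁻⁴
P(H₂)² = 322 ⇒ P(H₂) = 18 atm

P(H₂) = 18 atm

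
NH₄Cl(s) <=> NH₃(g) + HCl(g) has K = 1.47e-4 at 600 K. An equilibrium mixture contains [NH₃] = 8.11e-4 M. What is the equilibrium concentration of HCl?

[HCl] = 0.181 M

(NH₄Cl is a pure solid — omitted from K.)
At equilibrium, K = [NH₃]·[HCl] = 1.47e-4.
(8.11e-4)·([HCl]) = 1.47e-4
[HCl] = 0.181 M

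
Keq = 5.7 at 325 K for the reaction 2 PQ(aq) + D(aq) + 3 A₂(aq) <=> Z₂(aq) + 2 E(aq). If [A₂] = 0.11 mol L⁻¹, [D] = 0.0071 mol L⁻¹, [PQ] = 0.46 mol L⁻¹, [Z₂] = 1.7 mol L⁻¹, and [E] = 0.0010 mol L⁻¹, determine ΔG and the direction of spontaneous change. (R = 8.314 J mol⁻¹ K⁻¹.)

ΔG = -5.14 kJ/mol; the forward reaction is spontaneous

Q = [Z₂]·[E]² / ([PQ]²·[D]·[A₂]³) = (1.7)·(0.0010)² / ((0.46)²·(0.0071)·(0.11)³) = 0.850
ΔG = RT ln(Q/Keq) = (8.314 J mol⁻¹ K⁻¹)(325 K) × ln(0.850/5.7)
   = (2.702 kJ/mol)(-1.903) = -5.14 kJ/mol
ΔG < 0, so the forward reaction is spontaneous (proceeds forward).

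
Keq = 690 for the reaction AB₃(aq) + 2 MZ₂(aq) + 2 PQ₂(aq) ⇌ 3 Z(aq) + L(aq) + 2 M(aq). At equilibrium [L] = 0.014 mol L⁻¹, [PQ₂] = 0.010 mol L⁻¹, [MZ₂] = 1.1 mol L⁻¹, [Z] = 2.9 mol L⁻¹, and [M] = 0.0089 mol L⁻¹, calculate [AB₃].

[AB₃] = 3.2×10⁻⁴ mol L⁻¹

At equilibrium, Keq = [Z]³·[L]·[M]² / ([AB₃]·[MZ₂]²·[PQ₂]²) = 690.
(2.9)³·(0.014)·(0.0089)² / (([AB₃])·(1.1)²·(0.010)²) = 690
[AB₃] = 3.24×10⁻⁴ = 3.2×10⁻⁴ mol L⁻¹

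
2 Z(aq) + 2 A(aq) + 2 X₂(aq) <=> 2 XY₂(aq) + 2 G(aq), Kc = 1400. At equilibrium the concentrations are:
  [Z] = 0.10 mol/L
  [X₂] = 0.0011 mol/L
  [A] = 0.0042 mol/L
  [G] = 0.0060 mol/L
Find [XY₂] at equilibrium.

At equilibrium, Kc = [XY₂]²·[G]² / ([Z]²·[A]²·[X₂]²) = 1400.
([XY₂])²·(0.0060)² / ((0.10)²·(0.0042)²·(0.0011)²) = 1400
[XY₂]² = 8.30×10⁻⁶ ⇒ [XY₂] = 0.0029 mol/L

[XY₂] = 0.0029 mol/L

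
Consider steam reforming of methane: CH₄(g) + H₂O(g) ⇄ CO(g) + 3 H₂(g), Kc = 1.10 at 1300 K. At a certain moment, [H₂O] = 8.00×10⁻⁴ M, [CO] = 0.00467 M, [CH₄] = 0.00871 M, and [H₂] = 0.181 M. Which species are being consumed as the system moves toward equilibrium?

CO, H₂ (products)

Qc = [CO]·[H₂]³ / ([CH₄]·[H₂O]) = (0.00467)·(0.181)³ / ((0.00871)·(8.00×10⁻⁴)) = 3.97
Qc = 3.97 > Kc = 1.10: net reverse reaction.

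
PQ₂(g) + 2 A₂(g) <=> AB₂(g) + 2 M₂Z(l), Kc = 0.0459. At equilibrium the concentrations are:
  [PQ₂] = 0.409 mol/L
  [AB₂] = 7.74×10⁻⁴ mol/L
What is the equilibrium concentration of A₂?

[A₂] = 0.203 mol/L

(M₂Z is a pure liquid — omitted from Kc.)
At equilibrium, Kc = [AB₂] / ([PQ₂]·[A₂]²) = 0.0459.
(7.74×10⁻⁴) / ((0.409)·([A₂])²) = 0.0459
[A₂]² = 0.0412 ⇒ [A₂] = 0.203 mol/L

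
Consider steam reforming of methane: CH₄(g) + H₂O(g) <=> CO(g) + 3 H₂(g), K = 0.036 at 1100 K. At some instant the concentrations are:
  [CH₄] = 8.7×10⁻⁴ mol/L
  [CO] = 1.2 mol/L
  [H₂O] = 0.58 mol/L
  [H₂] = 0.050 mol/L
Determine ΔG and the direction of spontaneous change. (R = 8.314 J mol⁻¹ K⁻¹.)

ΔG = 19.3 kJ/mol; the forward reaction is non-spontaneous

Q = [CO]·[H₂]³ / ([CH₄]·[H₂O]) = (1.2)·(0.050)³ / ((8.7×10⁻⁴)·(0.58)) = 0.297
ΔG = RT ln(Q/K) = (8.314 J mol⁻¹ K⁻¹)(1100 K) × ln(0.297/0.036)
   = (9.145 kJ/mol)(2.110) = 19.3 kJ/mol
ΔG > 0, so the forward reaction is non-spontaneous (proceeds in reverse).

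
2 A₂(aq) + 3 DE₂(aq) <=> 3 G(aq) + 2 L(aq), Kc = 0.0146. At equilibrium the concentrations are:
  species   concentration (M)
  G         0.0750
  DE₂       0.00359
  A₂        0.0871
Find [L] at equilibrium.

[L] = 1.10e-4 M

At equilibrium, Kc = [G]³·[L]² / ([A₂]²·[DE₂]³) = 0.0146.
(0.0750)³·([L])² / ((0.0871)²·(0.00359)³) = 0.0146
[L]² = 1.21e-8 ⇒ [L] = 1.10e-4 M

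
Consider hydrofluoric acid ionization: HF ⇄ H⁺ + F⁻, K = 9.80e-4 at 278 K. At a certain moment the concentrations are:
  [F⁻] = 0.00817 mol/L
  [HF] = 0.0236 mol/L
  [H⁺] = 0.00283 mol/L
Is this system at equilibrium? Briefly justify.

Q = [H⁺]·[F⁻] / [HF] = (0.00283)·(0.00817) / (0.0236) = 9.80e-4
Q = 9.80e-4 = K; the system is at equilibrium.

yes, at equilibrium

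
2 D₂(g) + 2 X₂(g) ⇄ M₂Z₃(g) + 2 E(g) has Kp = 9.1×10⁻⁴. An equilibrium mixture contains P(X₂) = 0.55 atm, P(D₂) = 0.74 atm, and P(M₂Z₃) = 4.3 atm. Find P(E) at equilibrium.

At equilibrium, Kp = P(M₂Z₃)·P(E)² / (P(D₂)²·P(X₂)²) = 9.1×10⁻⁴.
(4.3)·(P(E))² / ((0.74)²·(0.55)²) = 9.1×10⁻⁴
P(E)² = 3.51×10⁻⁵ ⇒ P(E) = 0.0059 atm

P(E) = 0.0059 atm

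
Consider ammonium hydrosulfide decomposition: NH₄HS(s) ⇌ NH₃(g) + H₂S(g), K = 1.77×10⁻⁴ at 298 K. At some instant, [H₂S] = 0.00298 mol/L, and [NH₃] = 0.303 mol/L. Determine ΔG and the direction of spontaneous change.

(NH₄HS is a pure solid — omitted from Q.)
Q = [NH₃]·[H₂S] = (0.303)·(0.00298) = 9.03×10⁻⁴
ΔG = RT ln(Q/K) = (8.314 J mol⁻¹ K⁻¹)(298 K) × ln(9.03×10⁻⁴/1.77×10⁻⁴)
   = (2.478 kJ/mol)(1.630) = 4.04 kJ/mol
ΔG > 0, so the forward reaction is non-spontaneous (proceeds in reverse).

ΔG = 4.04 kJ/mol; the forward reaction is non-spontaneous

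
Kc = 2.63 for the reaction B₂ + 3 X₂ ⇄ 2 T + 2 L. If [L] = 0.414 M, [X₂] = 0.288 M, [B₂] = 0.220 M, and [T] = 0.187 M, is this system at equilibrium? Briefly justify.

no; Q < K, reaction proceeds forward

Qc = [T]²·[L]² / ([B₂]·[X₂]³) = (0.187)²·(0.414)² / ((0.220)·(0.288)³) = 1.14
Qc = 1.14 < Kc = 2.63: net forward reaction.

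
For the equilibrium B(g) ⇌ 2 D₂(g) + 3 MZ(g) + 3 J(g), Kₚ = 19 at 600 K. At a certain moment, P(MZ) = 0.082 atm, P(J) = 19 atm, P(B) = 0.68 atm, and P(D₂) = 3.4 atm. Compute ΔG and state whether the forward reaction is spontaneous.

Qₚ = P(D₂)²·P(MZ)³·P(J)³ / P(B) = (3.4)²·(0.082)³·(19)³ / (0.68) = 64.3
ΔG = RT ln(Qₚ/Kₚ) = (8.314 J mol⁻¹ K⁻¹)(600 K) × ln(64.3/19)
   = (4.988 kJ/mol)(1.219) = 6.08 kJ/mol
ΔG > 0, so the forward reaction is non-spontaneous (proceeds in reverse).

ΔG = 6.08 kJ/mol; the forward reaction is non-spontaneous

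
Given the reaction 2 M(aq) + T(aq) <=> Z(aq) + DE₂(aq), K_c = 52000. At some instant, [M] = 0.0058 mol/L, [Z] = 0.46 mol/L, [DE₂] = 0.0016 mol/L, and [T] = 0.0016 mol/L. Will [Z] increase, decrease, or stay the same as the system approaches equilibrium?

increase

Q_c = [Z]·[DE₂] / ([M]²·[T]) = (0.46)·(0.0016) / ((0.0058)²·(0.0016)) = 14000
Q_c = 14000 < K_c = 52000: net forward reaction.
Z is a product, so it increases.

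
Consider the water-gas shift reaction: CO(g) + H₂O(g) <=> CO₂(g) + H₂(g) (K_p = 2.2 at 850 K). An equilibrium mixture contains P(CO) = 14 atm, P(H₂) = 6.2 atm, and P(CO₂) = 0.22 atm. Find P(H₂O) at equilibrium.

At equilibrium, K_p = P(CO₂)·P(H₂) / (P(CO)·P(H₂O)) = 2.2.
(0.22)·(6.2) / ((14)·(P(H₂O))) = 2.2
P(H₂O) = 0.0443 = 0.044 atm

P(H₂O) = 0.044 atm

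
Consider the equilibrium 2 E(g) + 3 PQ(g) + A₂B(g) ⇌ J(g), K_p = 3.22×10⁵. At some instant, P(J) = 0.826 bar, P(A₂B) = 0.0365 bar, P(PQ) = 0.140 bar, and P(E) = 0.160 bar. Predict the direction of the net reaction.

Q_p = P(J) / (P(E)²·P(PQ)³·P(A₂B)) = (0.826) / ((0.160)²·(0.140)³·(0.0365)) = 3.22×10⁵
Q_p = 3.22×10⁵ = K_p, so the system is already at equilibrium.

no net change (already at equilibrium)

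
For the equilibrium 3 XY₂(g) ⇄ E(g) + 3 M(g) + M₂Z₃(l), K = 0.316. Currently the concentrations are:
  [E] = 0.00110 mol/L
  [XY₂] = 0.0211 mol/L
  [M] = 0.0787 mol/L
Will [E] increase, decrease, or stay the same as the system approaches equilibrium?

(M₂Z₃ is a pure liquid — omitted from Q.)
Q = [E]·[M]³ / [XY₂]³ = (0.00110)·(0.0787)³ / (0.0211)³ = 0.0571
Q = 0.0571 < K = 0.316: net forward reaction.
E is a product, so it increases.

increase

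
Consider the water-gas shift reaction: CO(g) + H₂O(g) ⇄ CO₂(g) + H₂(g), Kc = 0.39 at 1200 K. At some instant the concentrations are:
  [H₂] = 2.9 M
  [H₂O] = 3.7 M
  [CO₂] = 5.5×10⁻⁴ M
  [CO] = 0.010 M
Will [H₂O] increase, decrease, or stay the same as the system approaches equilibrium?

Qc = [CO₂]·[H₂] / ([CO]·[H₂O]) = (5.5×10⁻⁴)·(2.9) / ((0.010)·(3.7)) = 0.043
Qc = 0.043 < Kc = 0.39: net forward reaction.
H₂O is a reactant, so it decreases.

decrease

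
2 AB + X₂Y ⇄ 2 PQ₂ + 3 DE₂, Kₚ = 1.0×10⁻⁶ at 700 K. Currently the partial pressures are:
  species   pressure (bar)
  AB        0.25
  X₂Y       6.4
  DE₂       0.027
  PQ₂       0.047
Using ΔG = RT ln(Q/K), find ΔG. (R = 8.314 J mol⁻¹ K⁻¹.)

ΔG = -12.9 kJ/mol

Qₚ = P(PQ₂)²·P(DE₂)³ / (P(AB)²·P(X₂Y)) = (0.047)²·(0.027)³ / ((0.25)²·(6.4)) = 1.09×10⁻⁷
ΔG = RT ln(Qₚ/Kₚ) = (8.314 J mol⁻¹ K⁻¹)(700 K) × ln(1.09×10⁻⁷/1.0×10⁻⁶)
   = (5.820 kJ/mol)(-2.216) = -12.9 kJ/mol
ΔG < 0, so the forward reaction is spontaneous (proceeds forward).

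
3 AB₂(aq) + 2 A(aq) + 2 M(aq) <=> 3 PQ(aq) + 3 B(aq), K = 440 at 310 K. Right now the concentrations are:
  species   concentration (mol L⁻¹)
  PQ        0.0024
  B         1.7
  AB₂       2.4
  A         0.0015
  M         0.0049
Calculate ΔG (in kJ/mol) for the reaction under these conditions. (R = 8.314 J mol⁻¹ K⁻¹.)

ΔG = -4.06 kJ/mol

Q = [PQ]³·[B]³ / ([AB₂]³·[A]²·[M]²) = (0.0024)³·(1.7)³ / ((2.4)³·(0.0015)²·(0.0049)²) = 90.9
ΔG = RT ln(Q/K) = (8.314 J mol⁻¹ K⁻¹)(310 K) × ln(90.9/440)
   = (2.577 kJ/mol)(-1.577) = -4.06 kJ/mol
ΔG < 0, so the forward reaction is spontaneous (proceeds forward).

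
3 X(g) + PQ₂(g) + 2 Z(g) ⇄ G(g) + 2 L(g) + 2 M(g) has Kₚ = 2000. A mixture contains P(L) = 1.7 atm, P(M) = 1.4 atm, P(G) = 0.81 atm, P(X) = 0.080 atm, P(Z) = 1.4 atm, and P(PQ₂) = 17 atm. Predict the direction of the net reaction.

Qₚ = P(G)·P(L)²·P(M)² / (P(X)³·P(PQ₂)·P(Z)²) = (0.81)·(1.7)²·(1.4)² / ((0.080)³·(17)·(1.4)²) = 270
Qₚ = 270 < Kₚ = 2000, so the forward reaction proceeds.

forward (toward products)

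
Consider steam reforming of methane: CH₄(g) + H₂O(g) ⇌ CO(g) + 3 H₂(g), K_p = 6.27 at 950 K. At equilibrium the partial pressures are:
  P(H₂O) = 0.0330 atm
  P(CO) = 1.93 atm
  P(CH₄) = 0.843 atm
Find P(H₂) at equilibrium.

P(H₂) = 0.449 atm

At equilibrium, K_p = P(CO)·P(H₂)³ / (P(CH₄)·P(H₂O)) = 6.27.
(1.93)·(P(H₂))³ / ((0.843)·(0.0330)) = 6.27
P(H₂)³ = 0.0904 ⇒ P(H₂) = 0.449 atm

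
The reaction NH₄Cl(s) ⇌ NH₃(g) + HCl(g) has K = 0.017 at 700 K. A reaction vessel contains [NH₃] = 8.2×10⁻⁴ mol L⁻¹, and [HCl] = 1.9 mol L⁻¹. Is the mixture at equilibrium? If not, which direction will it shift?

no; Q < K, reaction proceeds forward

(NH₄Cl is a pure solid — omitted from Q.)
Q = [NH₃]·[HCl] = (8.2×10⁻⁴)·(1.9) = 0.0016
Q = 0.0016 < K = 0.017: net forward reaction.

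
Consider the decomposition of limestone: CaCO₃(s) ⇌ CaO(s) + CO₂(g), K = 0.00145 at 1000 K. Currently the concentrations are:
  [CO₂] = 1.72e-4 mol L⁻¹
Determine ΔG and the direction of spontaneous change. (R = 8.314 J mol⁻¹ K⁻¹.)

(CaCO₃, CaO are pure solids — omitted from Q.)
Q = [CO₂] = 1.72e-4
ΔG = RT ln(Q/K) = (8.314 J mol⁻¹ K⁻¹)(1000 K) × ln(1.72e-4/0.00145)
   = (8.314 kJ/mol)(-2.132) = -17.7 kJ/mol
ΔG < 0, so the forward reaction is spontaneous (proceeds forward).

ΔG = -17.7 kJ/mol; the forward reaction is spontaneous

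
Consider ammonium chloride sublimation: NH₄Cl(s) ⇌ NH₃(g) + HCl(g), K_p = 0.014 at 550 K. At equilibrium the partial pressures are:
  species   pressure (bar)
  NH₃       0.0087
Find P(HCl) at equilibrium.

P(HCl) = 1.6 bar

(NH₄Cl is a pure solid — omitted from K_p.)
At equilibrium, K_p = P(NH₃)·P(HCl) = 0.014.
(0.0087)·(P(HCl)) = 0.014
P(HCl) = 1.61 = 1.6 bar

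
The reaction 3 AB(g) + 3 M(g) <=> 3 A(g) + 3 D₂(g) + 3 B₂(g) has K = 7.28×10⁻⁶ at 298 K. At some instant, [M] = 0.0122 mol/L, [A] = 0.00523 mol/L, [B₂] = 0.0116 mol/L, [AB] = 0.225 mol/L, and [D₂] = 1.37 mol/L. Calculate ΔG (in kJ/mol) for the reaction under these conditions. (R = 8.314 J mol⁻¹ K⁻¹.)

ΔG = 3.32 kJ/mol

Q = [A]³·[D₂]³·[B₂]³ / ([AB]³·[M]³) = (0.00523)³·(1.37)³·(0.0116)³ / ((0.225)³·(0.0122)³) = 2.78×10⁻⁵
ΔG = RT ln(Q/K) = (8.314 J mol⁻¹ K⁻¹)(298 K) × ln(2.78×10⁻⁵/7.28×10⁻⁶)
   = (2.478 kJ/mol)(1.340) = 3.32 kJ/mol
ΔG > 0, so the forward reaction is non-spontaneous (proceeds in reverse).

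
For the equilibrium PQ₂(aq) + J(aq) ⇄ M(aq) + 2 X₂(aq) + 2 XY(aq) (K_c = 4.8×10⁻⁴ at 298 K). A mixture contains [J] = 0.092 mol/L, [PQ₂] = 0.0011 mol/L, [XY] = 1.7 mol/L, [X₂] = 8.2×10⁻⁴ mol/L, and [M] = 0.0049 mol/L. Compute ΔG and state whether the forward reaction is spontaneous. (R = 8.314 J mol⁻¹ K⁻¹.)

ΔG = -4.04 kJ/mol; the forward reaction is spontaneous

Q_c = [M]·[X₂]²·[XY]² / ([PQ₂]·[J]) = (0.0049)·(8.2×10⁻⁴)²·(1.7)² / ((0.0011)·(0.092)) = 9.41×10⁻⁵
ΔG = RT ln(Q_c/K_c) = (8.314 J mol⁻¹ K⁻¹)(298 K) × ln(9.41×10⁻⁵/4.8×10⁻⁴)
   = (2.478 kJ/mol)(-1.629) = -4.04 kJ/mol
ΔG < 0, so the forward reaction is spontaneous (proceeds forward).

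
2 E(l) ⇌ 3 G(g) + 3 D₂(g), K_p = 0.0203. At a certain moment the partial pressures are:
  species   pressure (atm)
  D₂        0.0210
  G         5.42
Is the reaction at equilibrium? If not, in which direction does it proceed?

(E is a pure liquid — omitted from Q_p.)
Q_p = P(G)³·P(D₂)³ = (5.42)³·(0.0210)³ = 0.00147
Q_p = 0.00147 < K_p = 0.0203, so the forward reaction proceeds.

forward (toward products)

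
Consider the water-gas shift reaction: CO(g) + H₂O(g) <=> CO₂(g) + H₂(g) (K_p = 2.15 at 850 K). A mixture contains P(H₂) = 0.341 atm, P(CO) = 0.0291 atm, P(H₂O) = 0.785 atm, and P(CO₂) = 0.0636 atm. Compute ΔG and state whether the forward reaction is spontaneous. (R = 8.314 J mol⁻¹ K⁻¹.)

ΔG = -5.78 kJ/mol; the forward reaction is spontaneous

Q_p = P(CO₂)·P(H₂) / (P(CO)·P(H₂O)) = (0.0636)·(0.341) / ((0.0291)·(0.785)) = 0.949
ΔG = RT ln(Q_p/K_p) = (8.314 J mol⁻¹ K⁻¹)(850 K) × ln(0.949/2.15)
   = (7.067 kJ/mol)(-0.8178) = -5.78 kJ/mol
ΔG < 0, so the forward reaction is spontaneous (proceeds forward).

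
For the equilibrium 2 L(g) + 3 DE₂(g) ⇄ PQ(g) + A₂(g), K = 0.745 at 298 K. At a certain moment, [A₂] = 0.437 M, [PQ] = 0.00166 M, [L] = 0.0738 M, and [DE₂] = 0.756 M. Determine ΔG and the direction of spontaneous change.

ΔG = -2.19 kJ/mol; the forward reaction is spontaneous

Q = [PQ]·[A₂] / ([L]²·[DE₂]³) = (0.00166)·(0.437) / ((0.0738)²·(0.756)³) = 0.308
ΔG = RT ln(Q/K) = (8.314 J mol⁻¹ K⁻¹)(298 K) × ln(0.308/0.745)
   = (2.478 kJ/mol)(-0.8833) = -2.19 kJ/mol
ΔG < 0, so the forward reaction is spontaneous (proceeds forward).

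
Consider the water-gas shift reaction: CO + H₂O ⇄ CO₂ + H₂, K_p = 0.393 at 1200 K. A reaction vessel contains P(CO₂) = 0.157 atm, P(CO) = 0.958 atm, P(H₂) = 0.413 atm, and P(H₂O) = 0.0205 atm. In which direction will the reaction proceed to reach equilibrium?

reverse (toward reactants)

Q_p = P(CO₂)·P(H₂) / (P(CO)·P(H₂O)) = (0.157)·(0.413) / ((0.958)·(0.0205)) = 3.30
Q_p = 3.30 > K_p = 0.393, so the reverse reaction proceeds.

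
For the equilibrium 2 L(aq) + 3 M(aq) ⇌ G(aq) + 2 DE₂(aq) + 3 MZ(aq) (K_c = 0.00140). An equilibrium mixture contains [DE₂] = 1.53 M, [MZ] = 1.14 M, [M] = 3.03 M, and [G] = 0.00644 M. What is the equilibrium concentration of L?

[L] = 0.757 M

At equilibrium, K_c = [G]·[DE₂]²·[MZ]³ / ([L]²·[M]³) = 0.00140.
(0.00644)·(1.53)²·(1.14)³ / (([L])²·(3.03)³) = 0.00140
[L]² = 0.573 ⇒ [L] = 0.757 M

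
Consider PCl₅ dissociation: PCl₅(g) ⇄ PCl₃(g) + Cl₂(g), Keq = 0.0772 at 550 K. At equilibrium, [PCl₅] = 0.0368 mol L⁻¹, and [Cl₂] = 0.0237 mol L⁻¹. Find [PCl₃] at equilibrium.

[PCl₃] = 0.120 mol L⁻¹

At equilibrium, Keq = [PCl₃]·[Cl₂] / [PCl₅] = 0.0772.
([PCl₃])·(0.0237) / (0.0368) = 0.0772
[PCl₃] = 0.120 mol L⁻¹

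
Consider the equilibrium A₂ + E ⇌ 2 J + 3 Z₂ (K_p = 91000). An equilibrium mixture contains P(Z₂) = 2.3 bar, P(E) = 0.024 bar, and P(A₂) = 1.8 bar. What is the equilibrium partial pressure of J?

At equilibrium, K_p = P(J)²·P(Z₂)³ / (P(A₂)·P(E)) = 91000.
(P(J))²·(2.3)³ / ((1.8)·(0.024)) = 91000
P(J)² = 323 ⇒ P(J) = 18 bar

P(J) = 18 bar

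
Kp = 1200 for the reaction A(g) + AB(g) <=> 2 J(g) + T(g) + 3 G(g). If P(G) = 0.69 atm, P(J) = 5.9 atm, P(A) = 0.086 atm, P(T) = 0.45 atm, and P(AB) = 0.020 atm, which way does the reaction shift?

Qp = P(J)²·P(T)·P(G)³ / (P(A)·P(AB)) = (5.9)²·(0.45)·(0.69)³ / ((0.086)·(0.020)) = 3000
Qp = 3000 > Kp = 1200, so the reverse reaction proceeds.

reverse (toward reactants)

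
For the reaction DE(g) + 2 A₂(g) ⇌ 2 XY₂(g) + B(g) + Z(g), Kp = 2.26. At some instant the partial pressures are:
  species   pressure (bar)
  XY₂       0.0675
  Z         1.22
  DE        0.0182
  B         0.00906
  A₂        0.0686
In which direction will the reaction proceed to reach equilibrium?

Qp = P(XY₂)²·P(B)·P(Z) / (P(DE)·P(A₂)²) = (0.0675)²·(0.00906)·(1.22) / ((0.0182)·(0.0686)²) = 0.588
Qp = 0.588 < Kp = 2.26, so the forward reaction proceeds.

to the right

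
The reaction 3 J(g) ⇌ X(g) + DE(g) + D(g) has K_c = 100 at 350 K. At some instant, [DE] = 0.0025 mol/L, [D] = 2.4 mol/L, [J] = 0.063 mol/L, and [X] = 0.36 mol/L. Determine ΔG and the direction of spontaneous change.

ΔG = -7.13 kJ/mol; the forward reaction is spontaneous

Q_c = [X]·[DE]·[D] / [J]³ = (0.36)·(0.0025)·(2.4) / (0.063)³ = 8.64
ΔG = RT ln(Q_c/K_c) = (8.314 J mol⁻¹ K⁻¹)(350 K) × ln(8.64/100)
   = (2.910 kJ/mol)(-2.449) = -7.13 kJ/mol
ΔG < 0, so the forward reaction is spontaneous (proceeds forward).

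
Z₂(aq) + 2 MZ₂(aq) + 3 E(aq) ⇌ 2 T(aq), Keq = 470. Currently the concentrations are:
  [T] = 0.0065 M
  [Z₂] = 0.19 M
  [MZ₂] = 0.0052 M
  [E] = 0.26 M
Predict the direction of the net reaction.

Q = [T]² / ([Z₂]·[MZ₂]²·[E]³) = (0.0065)² / ((0.19)·(0.0052)²·(0.26)³) = 470
Q = 470 = Keq, so the system is already at equilibrium.

no net change (already at equilibrium)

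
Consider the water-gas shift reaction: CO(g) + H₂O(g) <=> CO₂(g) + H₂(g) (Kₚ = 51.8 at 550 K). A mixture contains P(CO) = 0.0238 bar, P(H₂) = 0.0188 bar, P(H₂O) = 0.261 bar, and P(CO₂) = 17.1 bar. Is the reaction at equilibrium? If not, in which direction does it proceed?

no net change (already at equilibrium)

Qₚ = P(CO₂)·P(H₂) / (P(CO)·P(H₂O)) = (17.1)·(0.0188) / ((0.0238)·(0.261)) = 51.8
Qₚ = 51.8 = Kₚ, so the system is already at equilibrium.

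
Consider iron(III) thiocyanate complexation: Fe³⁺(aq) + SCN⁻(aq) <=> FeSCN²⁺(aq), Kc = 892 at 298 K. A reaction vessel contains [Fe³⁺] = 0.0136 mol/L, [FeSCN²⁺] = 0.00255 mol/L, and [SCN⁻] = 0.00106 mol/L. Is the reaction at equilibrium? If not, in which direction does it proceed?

Qc = [FeSCN²⁺] / ([Fe³⁺]·[SCN⁻]) = (0.00255) / ((0.0136)·(0.00106)) = 177
Qc = 177 < Kc = 892, so the forward reaction proceeds.

in the forward direction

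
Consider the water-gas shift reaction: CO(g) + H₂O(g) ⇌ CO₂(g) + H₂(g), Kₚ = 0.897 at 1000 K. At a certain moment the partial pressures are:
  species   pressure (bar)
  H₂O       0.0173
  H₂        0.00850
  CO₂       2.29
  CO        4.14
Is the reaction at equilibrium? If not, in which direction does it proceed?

Qₚ = P(CO₂)·P(H₂) / (P(CO)·P(H₂O)) = (2.29)·(0.00850) / ((4.14)·(0.0173)) = 0.272
Qₚ = 0.272 < Kₚ = 0.897, so the forward reaction proceeds.

in the forward direction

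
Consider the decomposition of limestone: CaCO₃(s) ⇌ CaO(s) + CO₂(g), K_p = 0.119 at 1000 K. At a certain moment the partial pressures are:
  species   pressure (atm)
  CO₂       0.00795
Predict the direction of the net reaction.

(CaCO₃, CaO are pure solids — omitted from Q_p.)
Q_p = P(CO₂) = 0.00795
Q_p = 0.00795 < K_p = 0.119, so the forward reaction proceeds.

forward (toward products)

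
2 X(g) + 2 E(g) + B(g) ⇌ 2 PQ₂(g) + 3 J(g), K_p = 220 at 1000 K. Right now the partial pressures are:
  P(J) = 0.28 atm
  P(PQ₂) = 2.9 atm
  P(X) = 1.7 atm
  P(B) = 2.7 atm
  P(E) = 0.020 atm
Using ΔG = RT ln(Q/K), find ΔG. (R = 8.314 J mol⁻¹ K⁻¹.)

ΔG = -10.9 kJ/mol

Q_p = P(PQ₂)²·P(J)³ / (P(X)²·P(E)²·P(B)) = (2.9)²·(0.28)³ / ((1.7)²·(0.020)²·(2.7)) = 59.1
ΔG = RT ln(Q_p/K_p) = (8.314 J mol⁻¹ K⁻¹)(1000 K) × ln(59.1/220)
   = (8.314 kJ/mol)(-1.314) = -10.9 kJ/mol
ΔG < 0, so the forward reaction is spontaneous (proceeds forward).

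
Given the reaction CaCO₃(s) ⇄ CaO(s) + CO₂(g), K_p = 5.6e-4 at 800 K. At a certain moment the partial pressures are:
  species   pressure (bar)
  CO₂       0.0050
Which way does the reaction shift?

(CaCO₃, CaO are pure solids — omitted from Q_p.)
Q_p = P(CO₂) = 0.0050
Q_p = 0.0050 > K_p = 5.6e-4, so the reverse reaction proceeds.

to the left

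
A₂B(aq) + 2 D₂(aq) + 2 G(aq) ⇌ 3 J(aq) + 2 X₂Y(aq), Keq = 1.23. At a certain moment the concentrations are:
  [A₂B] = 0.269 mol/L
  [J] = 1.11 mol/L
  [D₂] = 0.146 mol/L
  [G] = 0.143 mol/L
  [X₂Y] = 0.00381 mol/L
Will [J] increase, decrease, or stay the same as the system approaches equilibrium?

Q = [J]³·[X₂Y]² / ([A₂B]·[D₂]²·[G]²) = (1.11)³·(0.00381)² / ((0.269)·(0.146)²·(0.143)²) = 0.169
Q = 0.169 < Keq = 1.23: net forward reaction.
J is a product, so it increases.

increase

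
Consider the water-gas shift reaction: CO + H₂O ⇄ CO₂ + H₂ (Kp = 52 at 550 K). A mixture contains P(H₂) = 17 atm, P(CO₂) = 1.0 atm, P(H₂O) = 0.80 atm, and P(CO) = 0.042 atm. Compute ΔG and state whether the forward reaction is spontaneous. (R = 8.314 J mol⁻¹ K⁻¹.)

ΔG = 10.4 kJ/mol; the forward reaction is non-spontaneous

Qp = P(CO₂)·P(H₂) / (P(CO)·P(H₂O)) = (1.0)·(17) / ((0.042)·(0.80)) = 506
ΔG = RT ln(Qp/Kp) = (8.314 J mol⁻¹ K⁻¹)(550 K) × ln(506/52)
   = (4.573 kJ/mol)(2.275) = 10.4 kJ/mol
ΔG > 0, so the forward reaction is non-spontaneous (proceeds in reverse).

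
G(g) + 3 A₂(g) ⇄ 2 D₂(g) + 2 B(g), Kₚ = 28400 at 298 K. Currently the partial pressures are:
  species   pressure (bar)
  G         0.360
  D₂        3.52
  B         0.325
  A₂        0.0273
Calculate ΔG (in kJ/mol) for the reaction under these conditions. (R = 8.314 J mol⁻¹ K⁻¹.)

ΔG = 4.56 kJ/mol

Qₚ = P(D₂)²·P(B)² / (P(G)·P(A₂)³) = (3.52)²·(0.325)² / ((0.360)·(0.0273)³) = 1.79e5
ΔG = RT ln(Qₚ/Kₚ) = (8.314 J mol⁻¹ K⁻¹)(298 K) × ln(1.79e5/28400)
   = (2.478 kJ/mol)(1.841) = 4.56 kJ/mol
ΔG > 0, so the forward reaction is non-spontaneous (proceeds in reverse).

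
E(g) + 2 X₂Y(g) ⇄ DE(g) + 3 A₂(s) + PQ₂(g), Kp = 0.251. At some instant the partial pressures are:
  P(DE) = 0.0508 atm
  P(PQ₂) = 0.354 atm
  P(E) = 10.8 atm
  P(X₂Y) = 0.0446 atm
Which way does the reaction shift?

(A₂ is a pure solid — omitted from Qp.)
Qp = P(DE)·P(PQ₂) / (P(E)·P(X₂Y)²) = (0.0508)·(0.354) / ((10.8)·(0.0446)²) = 0.837
Qp = 0.837 > Kp = 0.251, so the reverse reaction proceeds.

to the left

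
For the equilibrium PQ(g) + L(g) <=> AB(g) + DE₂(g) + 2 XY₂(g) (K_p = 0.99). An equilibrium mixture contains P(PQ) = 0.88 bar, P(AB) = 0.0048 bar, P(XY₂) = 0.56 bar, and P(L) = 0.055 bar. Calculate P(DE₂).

At equilibrium, K_p = P(AB)·P(DE₂)·P(XY₂)² / (P(PQ)·P(L)) = 0.99.
(0.0048)·(P(DE₂))·(0.56)² / ((0.88)·(0.055)) = 0.99
P(DE₂) = 31.8 = 32 bar

P(DE₂) = 32 bar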